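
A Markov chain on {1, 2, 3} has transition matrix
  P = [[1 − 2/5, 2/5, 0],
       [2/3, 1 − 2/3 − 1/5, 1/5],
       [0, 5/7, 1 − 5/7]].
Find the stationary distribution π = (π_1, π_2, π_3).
π = (125/221, 75/221, 21/221)

This is a birth-death chain on three states, which satisfies detailed balance: π_1 · P_{12} = π_2 · P_{21} and π_2 · P_{23} = π_3 · P_{32}.
From π_1 · 2/5 = π_2 · 2/3: π_2/π_1 = (2/5)/(2/3) = 3/5.
From π_2 · 1/5 = π_3 · 5/7: π_3/π_2 = (1/5)/(5/7) = 7/25.
Take π_1 proportional to 1; then unnormalized π = (1, 3/5, 21/125). Normalize by dividing by the sum 221/125:
  π = (125/221, 75/221, 21/221).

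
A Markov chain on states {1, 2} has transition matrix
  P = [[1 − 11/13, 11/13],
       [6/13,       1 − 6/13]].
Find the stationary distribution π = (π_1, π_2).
π_1 = 6/17, π_2 = 11/17

Solve πP = π with π_1 + π_2 = 1. From πP = π: π_1 · (1 − 11/13) + π_2 · 6/13 = π_1 ⇒ π_2 · 6/13 = π_1 · 11/13 ⇒ π_2/π_1 = (11/13)/(6/13) = 11/6. Together with π_1 + π_2 = 1:
  π_1 = (6/13)/(11/13 + 6/13) = (6/13)/(17/13) = 6/17,
  π_2 = (11/13)/(11/13 + 6/13) = (11/13)/(17/13) = 11/17.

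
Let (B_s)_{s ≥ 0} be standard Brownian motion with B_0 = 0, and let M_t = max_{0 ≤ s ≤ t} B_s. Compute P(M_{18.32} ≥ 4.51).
P(M_{18.32} ≥ 4.51) = 2·P(B_{18.32} ≥ 4.51) = 2(1 − Φ(4.51/√18.32)) ≈ 0.2920

By the reflection principle for Brownian motion, P(M_t ≥ a) = 2 · P(B_t ≥ a) for a ≥ 0. Since B_t ~ N(0, t), P(B_t ≥ 4.51) = 1 − Φ(4.51/√t) = 1 − Φ(4.51/√18.32) = 1 − Φ(1.0537). So
  P(M_{18.32} ≥ 4.51) = 2(1 − Φ(1.0537)) ≈ 0.2920.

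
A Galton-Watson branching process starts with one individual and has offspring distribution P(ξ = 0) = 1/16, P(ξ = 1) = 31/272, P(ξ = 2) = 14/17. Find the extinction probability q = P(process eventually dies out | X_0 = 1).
q = 17/224

The pgf is f(s) = 1/16 + 31/272·s + 14/17·s². The extinction probability q is the smallest fixed point of f in [0, 1]. Setting s = f(s):
  14/17·s² + (31/272 − 1)·s + 1/16 = 0
  14/17·s² − (1/16 + 14/17)·s + 1/16 = 0
which factors as (s − 1)·(14/17·s − 1/16) = 0, giving roots s = 1 and s = (1/16)/(14/17) = 17/224.
Mean offspring μ = 31/272 + 2·14/17 = 479/272 > 1 (supercritical), so q < 1. The extinction probability is the smaller root: q = (1/16)/(14/17) = 17/224.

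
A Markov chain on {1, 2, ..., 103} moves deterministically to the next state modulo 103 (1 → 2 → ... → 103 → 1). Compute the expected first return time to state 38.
E[T_38 | X_0 = 38] = 103

The chain cycles deterministically, so starting at state 38 it returns in exactly 103 steps. Equivalently, the stationary distribution is uniform π_j = 1/103 for every state j, so by Kac's formula E[T_38] = 1/π_38 = 103.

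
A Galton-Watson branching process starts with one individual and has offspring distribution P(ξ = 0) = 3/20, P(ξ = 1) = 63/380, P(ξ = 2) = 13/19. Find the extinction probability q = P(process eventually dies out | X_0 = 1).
q = 57/260

The pgf is f(s) = 3/20 + 63/380·s + 13/19·s². The extinction probability q is the smallest fixed point of f in [0, 1]. Setting s = f(s):
  13/19·s² + (63/380 − 1)·s + 3/20 = 0
  13/19·s² − (3/20 + 13/19)·s + 3/20 = 0
which factors as (s − 1)·(13/19·s − 3/20) = 0, giving roots s = 1 and s = (3/20)/(13/19) = 57/260.
Mean offspring μ = 63/380 + 2·13/19 = 583/380 > 1 (supercritical), so q < 1. The extinction probability is the smaller root: q = (3/20)/(13/19) = 57/260.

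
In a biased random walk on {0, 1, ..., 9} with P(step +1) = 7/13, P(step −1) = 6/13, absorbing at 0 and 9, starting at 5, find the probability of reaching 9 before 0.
P(hit 9 before 0) = (1 − (6/7)^5) / (1 − (6/7)^9) = 21683431/30275911

Let u_k denote P(reach 9 before 0 | start at k). Boundary: u_0 = 0, u_9 = 1. Recurrence: u_k = 7/13·u_{k+1} + 6/13·u_{k-1} for 1 ≤ k ≤ 8. Try u_k = A + B·r^k with r = q/p = (6/13)/(7/13) = 6/7. Substitution satisfies the recurrence; boundary conditions give:
  u_k = (1 − r^k) / (1 − r^N) = (1 − (6/7)^5) / (1 − (6/7)^9) = 21683431/30275911.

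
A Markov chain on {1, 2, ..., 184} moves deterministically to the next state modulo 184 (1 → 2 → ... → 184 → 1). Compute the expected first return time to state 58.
E[T_58 | X_0 = 58] = 184

The chain cycles deterministically, so starting at state 58 it returns in exactly 184 steps. Equivalently, the stationary distribution is uniform π_j = 1/184 for every state j, so by Kac's formula E[T_58] = 1/π_58 = 184.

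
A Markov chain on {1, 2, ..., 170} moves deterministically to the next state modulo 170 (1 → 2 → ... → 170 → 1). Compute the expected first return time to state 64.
E[T_64 | X_0 = 64] = 170

The chain cycles deterministically, so starting at state 64 it returns in exactly 170 steps. Equivalently, the stationary distribution is uniform π_j = 1/170 for every state j, so by Kac's formula E[T_64] = 1/π_64 = 170.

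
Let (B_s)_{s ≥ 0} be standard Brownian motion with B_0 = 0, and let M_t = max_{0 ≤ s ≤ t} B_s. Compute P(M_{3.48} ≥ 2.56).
P(M_{3.48} ≥ 2.56) = 2·P(B_{3.48} ≥ 2.56) = 2(1 − Φ(2.56/√3.48)) ≈ 0.1700

By the reflection principle for Brownian motion, P(M_t ≥ a) = 2 · P(B_t ≥ a) for a ≥ 0. Since B_t ~ N(0, t), P(B_t ≥ 2.56) = 1 − Φ(2.56/√t) = 1 − Φ(2.56/√3.48) = 1 − Φ(1.3723). So
  P(M_{3.48} ≥ 2.56) = 2(1 − Φ(1.3723)) ≈ 0.1700.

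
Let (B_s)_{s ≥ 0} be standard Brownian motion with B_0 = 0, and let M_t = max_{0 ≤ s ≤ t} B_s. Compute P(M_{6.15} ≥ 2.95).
P(M_{6.15} ≥ 2.95) = 2·P(B_{6.15} ≥ 2.95) = 2(1 − Φ(2.95/√6.15)) ≈ 0.2342

By the reflection principle for Brownian motion, P(M_t ≥ a) = 2 · P(B_t ≥ a) for a ≥ 0. Since B_t ~ N(0, t), P(B_t ≥ 2.95) = 1 − Φ(2.95/√t) = 1 − Φ(2.95/√6.15) = 1 − Φ(1.1896). So
  P(M_{6.15} ≥ 2.95) = 2(1 − Φ(1.1896)) ≈ 0.2342.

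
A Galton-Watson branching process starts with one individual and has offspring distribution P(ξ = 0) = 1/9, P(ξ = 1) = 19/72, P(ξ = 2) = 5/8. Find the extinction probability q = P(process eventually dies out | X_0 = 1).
q = 8/45

The pgf is f(s) = 1/9 + 19/72·s + 5/8·s². The extinction probability q is the smallest fixed point of f in [0, 1]. Setting s = f(s):
  5/8·s² + (19/72 − 1)·s + 1/9 = 0
  5/8·s² − (1/9 + 5/8)·s + 1/9 = 0
which factors as (s − 1)·(5/8·s − 1/9) = 0, giving roots s = 1 and s = (1/9)/(5/8) = 8/45.
Mean offspring μ = 19/72 + 2·5/8 = 109/72 > 1 (supercritical), so q < 1. The extinction probability is the smaller root: q = (1/9)/(5/8) = 8/45.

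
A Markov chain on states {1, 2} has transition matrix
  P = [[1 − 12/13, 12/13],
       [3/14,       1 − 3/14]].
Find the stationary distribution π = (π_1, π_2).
π_1 = 13/69, π_2 = 56/69

Solve πP = π with π_1 + π_2 = 1. From πP = π: π_1 · (1 − 12/13) + π_2 · 3/14 = π_1 ⇒ π_2 · 3/14 = π_1 · 12/13 ⇒ π_2/π_1 = (12/13)/(3/14) = 56/13. Together with π_1 + π_2 = 1:
  π_1 = (3/14)/(12/13 + 3/14) = (3/14)/(207/182) = 13/69,
  π_2 = (12/13)/(12/13 + 3/14) = (12/13)/(207/182) = 56/69.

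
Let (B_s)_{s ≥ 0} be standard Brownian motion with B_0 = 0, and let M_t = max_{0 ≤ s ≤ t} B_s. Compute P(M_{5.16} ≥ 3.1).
P(M_{5.16} ≥ 3.1) = 2·P(B_{5.16} ≥ 3.1) = 2(1 − Φ(3.1/√5.16)) ≈ 0.1723

By the reflection principle for Brownian motion, P(M_t ≥ a) = 2 · P(B_t ≥ a) for a ≥ 0. Since B_t ~ N(0, t), P(B_t ≥ 3.1) = 1 − Φ(3.1/√t) = 1 − Φ(3.1/√5.16) = 1 − Φ(1.3647). So
  P(M_{5.16} ≥ 3.1) = 2(1 − Φ(1.3647)) ≈ 0.1723.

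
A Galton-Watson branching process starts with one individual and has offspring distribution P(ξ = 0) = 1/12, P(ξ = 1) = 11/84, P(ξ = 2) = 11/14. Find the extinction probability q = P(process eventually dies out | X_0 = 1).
q = 7/66

The pgf is f(s) = 1/12 + 11/84·s + 11/14·s². The extinction probability q is the smallest fixed point of f in [0, 1]. Setting s = f(s):
  11/14·s² + (11/84 − 1)·s + 1/12 = 0
  11/14·s² − (1/12 + 11/14)·s + 1/12 = 0
which factors as (s − 1)·(11/14·s − 1/12) = 0, giving roots s = 1 and s = (1/12)/(11/14) = 7/66.
Mean offspring μ = 11/84 + 2·11/14 = 143/84 > 1 (supercritical), so q < 1. The extinction probability is the smaller root: q = (1/12)/(11/14) = 7/66.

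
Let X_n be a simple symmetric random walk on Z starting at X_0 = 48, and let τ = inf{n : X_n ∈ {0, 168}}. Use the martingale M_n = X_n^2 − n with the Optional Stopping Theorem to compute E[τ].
E[τ] = 5760

M_n = X_n^2 − n is a martingale (since E[X_{n+1}^2 | F_n] = X_n^2 + 1). By OST (τ has finite mean in a bounded region), E[M_τ] = E[M_0] = X_0^2 − 0 = 48^2 = 2304. Also E[M_τ] = E[X_τ^2] − E[τ]. The walk exits at 0 or 168, with P(hit 168 first) = 48/168, so E[X_τ^2] = 168^2 · 48/168 + 0 = 8064. Thus E[τ] = E[X_τ^2] − E[M_τ] = 8064 − 2304 = 5760 = 48(168 − 48) = 5760.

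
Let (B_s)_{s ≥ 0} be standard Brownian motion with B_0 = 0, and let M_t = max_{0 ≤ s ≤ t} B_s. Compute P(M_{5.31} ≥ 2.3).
P(M_{5.31} ≥ 2.3) = 2·P(B_{5.31} ≥ 2.3) = 2(1 − Φ(2.3/√5.31)) ≈ 0.3182

By the reflection principle for Brownian motion, P(M_t ≥ a) = 2 · P(B_t ≥ a) for a ≥ 0. Since B_t ~ N(0, t), P(B_t ≥ 2.3) = 1 − Φ(2.3/√t) = 1 − Φ(2.3/√5.31) = 1 − Φ(0.9981). So
  P(M_{5.31} ≥ 2.3) = 2(1 − Φ(0.9981)) ≈ 0.3182.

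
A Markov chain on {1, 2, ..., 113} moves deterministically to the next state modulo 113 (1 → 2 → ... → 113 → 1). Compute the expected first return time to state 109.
E[T_109 | X_0 = 109] = 113

The chain cycles deterministically, so starting at state 109 it returns in exactly 113 steps. Equivalently, the stationary distribution is uniform π_j = 1/113 for every state j, so by Kac's formula E[T_109] = 1/π_109 = 113.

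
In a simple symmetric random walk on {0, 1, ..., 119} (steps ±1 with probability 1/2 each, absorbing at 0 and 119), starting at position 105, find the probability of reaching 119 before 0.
P(hit 119 before 0) = 105/119 = 15/17

Let u_k = P(hit 119 before 0 | start at k). Then u_0 = 0, u_119 = 1, and u_k = u_{k-1}/2 + u_{k+1}/2 for 1 ≤ k ≤ 118. This harmonic recurrence is solved by u_k = k/119, giving u_105 = 105/119 = 15/17.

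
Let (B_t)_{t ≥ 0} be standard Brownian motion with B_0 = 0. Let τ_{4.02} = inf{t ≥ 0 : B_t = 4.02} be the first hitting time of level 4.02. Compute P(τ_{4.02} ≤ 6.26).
P(τ_{4.02} ≤ 6.26) = 2(1 − Φ(4.02/√6.26)) = 2(1 − Φ(1.6067)) ≈ 0.1081

By the reflection principle for standard BM, P(τ_b ≤ t) = 2 · P(B_t ≥ b). Since B_t ~ N(0, t), P(B_t ≥ 4.02) = 1 − Φ(4.02/√t) = 1 − Φ(4.02/√6.26) = 1 − Φ(1.6067) ≈ 0.05406. Doubling: P(τ_{4.02} ≤ 6.26) ≈ 2 · 0.05406 = 0.10812 ≈ 0.1081.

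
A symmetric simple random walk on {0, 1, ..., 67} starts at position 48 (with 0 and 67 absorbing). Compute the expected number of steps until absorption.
E[τ | X_0 = 48] = 912

Let v_k = E[τ | X_0 = k]. Boundary: v_0 = v_67 = 0. Recurrence: v_k = 1 + (v_{k-1} + v_{k+1})/2 for 1 ≤ k ≤ 66. The particular solution to v_k − (v_{k-1} + v_{k+1})/2 = 1 is v_k = −k^2. Adding homogeneous solution A + B k and matching boundaries gives v_k = k (67 − k). Substituting k = 48: v_48 = 48 · 19 = 912.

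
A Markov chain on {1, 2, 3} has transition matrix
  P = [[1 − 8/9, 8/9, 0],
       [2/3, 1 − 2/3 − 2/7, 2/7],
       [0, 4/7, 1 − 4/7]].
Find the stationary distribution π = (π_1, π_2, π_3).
π = (1/3, 4/9, 2/9)

This is a birth-death chain on three states, which satisfies detailed balance: π_1 · P_{12} = π_2 · P_{21} and π_2 · P_{23} = π_3 · P_{32}.
From π_1 · 8/9 = π_2 · 2/3: π_2/π_1 = (8/9)/(2/3) = 4/3.
From π_2 · 2/7 = π_3 · 4/7: π_3/π_2 = (2/7)/(4/7) = 1/2.
Take π_1 proportional to 1; then unnormalized π = (1, 4/3, 2/3). Normalize by dividing by the sum 3:
  π = (1/3, 4/9, 2/9).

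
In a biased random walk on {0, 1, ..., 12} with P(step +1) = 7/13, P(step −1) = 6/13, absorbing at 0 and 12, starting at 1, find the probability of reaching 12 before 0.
P(hit 12 before 0) = (1 − (6/7)^1) / (1 − (6/7)^12) = 1977326743/11664504865

Let u_k denote P(reach 12 before 0 | start at k). Boundary: u_0 = 0, u_12 = 1. Recurrence: u_k = 7/13·u_{k+1} + 6/13·u_{k-1} for 1 ≤ k ≤ 11. Try u_k = A + B·r^k with r = q/p = (6/13)/(7/13) = 6/7. Substitution satisfies the recurrence; boundary conditions give:
  u_k = (1 − r^k) / (1 − r^N) = (1 − (6/7)^1) / (1 − (6/7)^12) = 1977326743/11664504865.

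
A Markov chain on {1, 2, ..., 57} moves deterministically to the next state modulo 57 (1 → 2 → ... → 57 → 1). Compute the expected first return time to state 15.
E[T_15 | X_0 = 15] = 57

The chain cycles deterministically, so starting at state 15 it returns in exactly 57 steps. Equivalently, the stationary distribution is uniform π_j = 1/57 for every state j, so by Kac's formula E[T_15] = 1/π_15 = 57.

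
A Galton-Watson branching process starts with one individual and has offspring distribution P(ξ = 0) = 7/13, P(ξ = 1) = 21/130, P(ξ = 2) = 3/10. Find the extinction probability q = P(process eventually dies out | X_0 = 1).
q = 1

Mean offspring μ = 0·7/13 + 1·21/130 + 2·3/10 = 99/130 ≤ 1. For μ ≤ 1 with offspring not concentrated at 1, the Galton-Watson process goes extinct almost surely, so q = 1.
(Algebraic check: The pgf is f(s) = 7/13 + 21/130·s + 3/10·s². The extinction probability q is the smallest fixed point of f in [0, 1]. Setting s = f(s):
  3/10·s² + (21/130 − 1)·s + 7/13 = 0
  3/10·s² − (7/13 + 3/10)·s + 7/13 = 0
which factors as (s − 1)·(3/10·s − 7/13) = 0, giving roots s = 1 and s = (7/13)/(3/10) = 70/39. Since 70/39 ≥ 1, the smallest root in [0, 1] is s = 1.)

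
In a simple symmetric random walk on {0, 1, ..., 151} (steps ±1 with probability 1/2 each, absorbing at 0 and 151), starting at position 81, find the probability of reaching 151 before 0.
P(hit 151 before 0) = 81/151

Let u_k = P(hit 151 before 0 | start at k). Then u_0 = 0, u_151 = 1, and u_k = u_{k-1}/2 + u_{k+1}/2 for 1 ≤ k ≤ 150. This harmonic recurrence is solved by u_k = k/151, giving u_81 = 81/151.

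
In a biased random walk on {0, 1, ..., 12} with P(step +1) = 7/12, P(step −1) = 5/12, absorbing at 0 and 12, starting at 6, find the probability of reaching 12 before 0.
P(hit 12 before 0) = (1 − (5/7)^6) / (1 − (5/7)^12) = 117649/133274

Let u_k denote P(reach 12 before 0 | start at k). Boundary: u_0 = 0, u_12 = 1. Recurrence: u_k = 7/12·u_{k+1} + 5/12·u_{k-1} for 1 ≤ k ≤ 11. Try u_k = A + B·r^k with r = q/p = (5/12)/(7/12) = 5/7. Substitution satisfies the recurrence; boundary conditions give:
  u_k = (1 − r^k) / (1 − r^N) = (1 − (5/7)^6) / (1 − (5/7)^12) = 117649/133274.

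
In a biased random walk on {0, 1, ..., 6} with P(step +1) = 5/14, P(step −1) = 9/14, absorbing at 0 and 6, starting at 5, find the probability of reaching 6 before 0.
P(hit 6 before 0) = (1 − (9/5)^5) / (1 − (9/5)^6) = 69905/128954

Let u_k denote P(reach 6 before 0 | start at k). Boundary: u_0 = 0, u_6 = 1. Recurrence: u_k = 5/14·u_{k+1} + 9/14·u_{k-1} for 1 ≤ k ≤ 5. Try u_k = A + B·r^k with r = q/p = (9/14)/(5/14) = 9/5. Substitution satisfies the recurrence; boundary conditions give:
  u_k = (1 − r^k) / (1 − r^N) = (1 − (9/5)^5) / (1 − (9/5)^6) = 69905/128954.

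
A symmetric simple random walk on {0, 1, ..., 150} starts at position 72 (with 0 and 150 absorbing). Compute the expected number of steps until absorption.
E[τ | X_0 = 72] = 5616

Let v_k = E[τ | X_0 = k]. Boundary: v_0 = v_150 = 0. Recurrence: v_k = 1 + (v_{k-1} + v_{k+1})/2 for 1 ≤ k ≤ 149. The particular solution to v_k − (v_{k-1} + v_{k+1})/2 = 1 is v_k = −k^2. Adding homogeneous solution A + B k and matching boundaries gives v_k = k (150 − k). Substituting k = 72: v_72 = 72 · 78 = 5616.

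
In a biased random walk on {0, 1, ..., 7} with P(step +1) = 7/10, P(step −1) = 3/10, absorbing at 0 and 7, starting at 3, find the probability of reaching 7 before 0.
P(hit 7 before 0) = (1 − (3/7)^3) / (1 − (3/7)^7) = 189679/205339

Let u_k denote P(reach 7 before 0 | start at k). Boundary: u_0 = 0, u_7 = 1. Recurrence: u_k = 7/10·u_{k+1} + 3/10·u_{k-1} for 1 ≤ k ≤ 6. Try u_k = A + B·r^k with r = q/p = (3/10)/(7/10) = 3/7. Substitution satisfies the recurrence; boundary conditions give:
  u_k = (1 − r^k) / (1 − r^N) = (1 − (3/7)^3) / (1 − (3/7)^7) = 189679/205339.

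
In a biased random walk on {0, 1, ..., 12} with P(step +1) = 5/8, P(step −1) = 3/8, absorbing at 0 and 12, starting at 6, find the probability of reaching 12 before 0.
P(hit 12 before 0) = (1 − (3/5)^6) / (1 − (3/5)^12) = 15625/16354

Let u_k denote P(reach 12 before 0 | start at k). Boundary: u_0 = 0, u_12 = 1. Recurrence: u_k = 5/8·u_{k+1} + 3/8·u_{k-1} for 1 ≤ k ≤ 11. Try u_k = A + B·r^k with r = q/p = (3/8)/(5/8) = 3/5. Substitution satisfies the recurrence; boundary conditions give:
  u_k = (1 − r^k) / (1 − r^N) = (1 − (3/5)^6) / (1 − (3/5)^12) = 15625/16354.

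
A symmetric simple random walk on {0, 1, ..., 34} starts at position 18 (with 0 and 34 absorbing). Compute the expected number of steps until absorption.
E[τ | X_0 = 18] = 288

Let v_k = E[τ | X_0 = k]. Boundary: v_0 = v_34 = 0. Recurrence: v_k = 1 + (v_{k-1} + v_{k+1})/2 for 1 ≤ k ≤ 33. The particular solution to v_k − (v_{k-1} + v_{k+1})/2 = 1 is v_k = −k^2. Adding homogeneous solution A + B k and matching boundaries gives v_k = k (34 − k). Substituting k = 18: v_18 = 18 · 16 = 288.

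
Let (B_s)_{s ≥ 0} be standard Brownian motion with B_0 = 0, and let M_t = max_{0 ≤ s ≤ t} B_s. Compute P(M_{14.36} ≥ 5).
P(M_{14.36} ≥ 5) = 2·P(B_{14.36} ≥ 5) = 2(1 − Φ(5/√14.36)) ≈ 0.1870

By the reflection principle for Brownian motion, P(M_t ≥ a) = 2 · P(B_t ≥ a) for a ≥ 0. Since B_t ~ N(0, t), P(B_t ≥ 5) = 1 − Φ(5/√t) = 1 − Φ(5/√14.36) = 1 − Φ(1.3194). So
  P(M_{14.36} ≥ 5) = 2(1 − Φ(1.3194)) ≈ 0.1870.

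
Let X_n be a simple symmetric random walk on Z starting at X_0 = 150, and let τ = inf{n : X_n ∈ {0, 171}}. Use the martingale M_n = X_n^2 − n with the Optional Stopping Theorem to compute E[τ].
E[τ] = 3150

M_n = X_n^2 − n is a martingale (since E[X_{n+1}^2 | F_n] = X_n^2 + 1). By OST (τ has finite mean in a bounded region), E[M_τ] = E[M_0] = X_0^2 − 0 = 150^2 = 22500. Also E[M_τ] = E[X_τ^2] − E[τ]. The walk exits at 0 or 171, with P(hit 171 first) = 150/171, so E[X_τ^2] = 171^2 · 150/171 + 0 = 25650. Thus E[τ] = E[X_τ^2] − E[M_τ] = 25650 − 22500 = 3150 = 150(171 − 150) = 3150.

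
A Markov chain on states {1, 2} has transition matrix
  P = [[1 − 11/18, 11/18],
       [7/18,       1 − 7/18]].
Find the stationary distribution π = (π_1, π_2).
π_1 = 7/18, π_2 = 11/18

Solve πP = π with π_1 + π_2 = 1. From πP = π: π_1 · (1 − 11/18) + π_2 · 7/18 = π_1 ⇒ π_2 · 7/18 = π_1 · 11/18 ⇒ π_2/π_1 = (11/18)/(7/18) = 11/7. Together with π_1 + π_2 = 1:
  π_1 = (7/18)/(11/18 + 7/18) = (7/18)/(1) = 7/18,
  π_2 = (11/18)/(11/18 + 7/18) = (11/18)/(1) = 11/18.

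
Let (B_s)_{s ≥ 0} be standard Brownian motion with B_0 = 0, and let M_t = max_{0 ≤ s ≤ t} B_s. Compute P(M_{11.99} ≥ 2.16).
P(M_{11.99} ≥ 2.16) = 2·P(B_{11.99} ≥ 2.16) = 2(1 − Φ(2.16/√11.99)) ≈ 0.5328

By the reflection principle for Brownian motion, P(M_t ≥ a) = 2 · P(B_t ≥ a) for a ≥ 0. Since B_t ~ N(0, t), P(B_t ≥ 2.16) = 1 − Φ(2.16/√t) = 1 − Φ(2.16/√11.99) = 1 − Φ(0.6238). So
  P(M_{11.99} ≥ 2.16) = 2(1 − Φ(0.6238)) ≈ 0.5328.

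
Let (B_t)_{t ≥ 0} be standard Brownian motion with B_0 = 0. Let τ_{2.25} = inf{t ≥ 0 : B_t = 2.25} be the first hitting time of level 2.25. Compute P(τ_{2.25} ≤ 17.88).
P(τ_{2.25} ≤ 17.88) = 2(1 − Φ(2.25/√17.88)) = 2(1 − Φ(0.5321)) ≈ 0.5947

By the reflection principle for standard BM, P(τ_b ≤ t) = 2 · P(B_t ≥ b). Since B_t ~ N(0, t), P(B_t ≥ 2.25) = 1 − Φ(2.25/√t) = 1 − Φ(2.25/√17.88) = 1 − Φ(0.5321) ≈ 0.29733. Doubling: P(τ_{2.25} ≤ 17.88) ≈ 2 · 0.29733 = 0.59466 ≈ 0.5947.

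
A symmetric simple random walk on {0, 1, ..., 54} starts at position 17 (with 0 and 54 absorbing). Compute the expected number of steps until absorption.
E[τ | X_0 = 17] = 629

Let v_k = E[τ | X_0 = k]. Boundary: v_0 = v_54 = 0. Recurrence: v_k = 1 + (v_{k-1} + v_{k+1})/2 for 1 ≤ k ≤ 53. The particular solution to v_k − (v_{k-1} + v_{k+1})/2 = 1 is v_k = −k^2. Adding homogeneous solution A + B k and matching boundaries gives v_k = k (54 − k). Substituting k = 17: v_17 = 17 · 37 = 629.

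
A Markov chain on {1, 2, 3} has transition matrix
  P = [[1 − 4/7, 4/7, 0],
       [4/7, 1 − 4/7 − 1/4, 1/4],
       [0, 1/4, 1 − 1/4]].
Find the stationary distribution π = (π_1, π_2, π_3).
π = (1/3, 1/3, 1/3)

This is a birth-death chain on three states, which satisfies detailed balance: π_1 · P_{12} = π_2 · P_{21} and π_2 · P_{23} = π_3 · P_{32}.
From π_1 · 4/7 = π_2 · 4/7: π_2/π_1 = (4/7)/(4/7) = 1.
From π_2 · 1/4 = π_3 · 1/4: π_3/π_2 = (1/4)/(1/4) = 1.
Take π_1 proportional to 1; then unnormalized π = (1, 1, 1). Normalize by dividing by the sum 3:
  π = (1/3, 1/3, 1/3).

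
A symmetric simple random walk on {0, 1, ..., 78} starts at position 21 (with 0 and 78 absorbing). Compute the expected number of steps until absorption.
E[τ | X_0 = 21] = 1197

Let v_k = E[τ | X_0 = k]. Boundary: v_0 = v_78 = 0. Recurrence: v_k = 1 + (v_{k-1} + v_{k+1})/2 for 1 ≤ k ≤ 77. The particular solution to v_k − (v_{k-1} + v_{k+1})/2 = 1 is v_k = −k^2. Adding homogeneous solution A + B k and matching boundaries gives v_k = k (78 − k). Substituting k = 21: v_21 = 21 · 57 = 1197.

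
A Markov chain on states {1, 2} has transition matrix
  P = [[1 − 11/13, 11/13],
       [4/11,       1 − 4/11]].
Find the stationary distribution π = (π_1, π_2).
π_1 = 52/173, π_2 = 121/173

Solve πP = π with π_1 + π_2 = 1. From πP = π: π_1 · (1 − 11/13) + π_2 · 4/11 = π_1 ⇒ π_2 · 4/11 = π_1 · 11/13 ⇒ π_2/π_1 = (11/13)/(4/11) = 121/52. Together with π_1 + π_2 = 1:
  π_1 = (4/11)/(11/13 + 4/11) = (4/11)/(173/143) = 52/173,
  π_2 = (11/13)/(11/13 + 4/11) = (11/13)/(173/143) = 121/173.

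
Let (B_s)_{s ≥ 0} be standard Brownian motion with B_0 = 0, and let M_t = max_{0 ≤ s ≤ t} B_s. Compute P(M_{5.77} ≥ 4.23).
P(M_{5.77} ≥ 4.23) = 2·P(B_{5.77} ≥ 4.23) = 2(1 − Φ(4.23/√5.77)) ≈ 0.0782

By the reflection principle for Brownian motion, P(M_t ≥ a) = 2 · P(B_t ≥ a) for a ≥ 0. Since B_t ~ N(0, t), P(B_t ≥ 4.23) = 1 − Φ(4.23/√t) = 1 − Φ(4.23/√5.77) = 1 − Φ(1.7610). So
  P(M_{5.77} ≥ 4.23) = 2(1 − Φ(1.7610)) ≈ 0.0782.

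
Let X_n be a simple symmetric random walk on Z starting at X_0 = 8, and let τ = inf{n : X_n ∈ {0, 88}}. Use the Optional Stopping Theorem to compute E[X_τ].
E[X_τ] = 8

X_n is a martingale and τ is a bounded-mean stopping time (indeed τ is finite a.s. with bounded expectation since the walk is in a bounded region). By the OST, E[X_τ] = E[X_0] = 8. Equivalently: E[X_τ] = 88 · P(hit 88 first) + 0 · P(hit 0 first) = 88 · (8/88) = 8.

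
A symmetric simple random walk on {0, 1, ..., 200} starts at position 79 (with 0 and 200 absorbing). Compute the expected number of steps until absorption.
E[τ | X_0 = 79] = 9559

Let v_k = E[τ | X_0 = k]. Boundary: v_0 = v_200 = 0. Recurrence: v_k = 1 + (v_{k-1} + v_{k+1})/2 for 1 ≤ k ≤ 199. The particular solution to v_k − (v_{k-1} + v_{k+1})/2 = 1 is v_k = −k^2. Adding homogeneous solution A + B k and matching boundaries gives v_k = k (200 − k). Substituting k = 79: v_79 = 79 · 121 = 9559.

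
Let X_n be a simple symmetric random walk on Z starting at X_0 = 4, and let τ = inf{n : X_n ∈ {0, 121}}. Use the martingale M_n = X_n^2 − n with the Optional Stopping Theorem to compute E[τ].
E[τ] = 468

M_n = X_n^2 − n is a martingale (since E[X_{n+1}^2 | F_n] = X_n^2 + 1). By OST (τ has finite mean in a bounded region), E[M_τ] = E[M_0] = X_0^2 − 0 = 4^2 = 16. Also E[M_τ] = E[X_τ^2] − E[τ]. The walk exits at 0 or 121, with P(hit 121 first) = 4/121, so E[X_τ^2] = 121^2 · 4/121 + 0 = 484. Thus E[τ] = E[X_τ^2] − E[M_τ] = 484 − 16 = 468 = 4(121 − 4) = 468.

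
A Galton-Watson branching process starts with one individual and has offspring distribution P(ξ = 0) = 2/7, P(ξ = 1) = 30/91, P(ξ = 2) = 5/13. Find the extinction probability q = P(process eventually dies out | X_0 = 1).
q = 26/35

The pgf is f(s) = 2/7 + 30/91·s + 5/13·s². The extinction probability q is the smallest fixed point of f in [0, 1]. Setting s = f(s):
  5/13·s² + (30/91 − 1)·s + 2/7 = 0
  5/13·s² − (2/7 + 5/13)·s + 2/7 = 0
which factors as (s − 1)·(5/13·s − 2/7) = 0, giving roots s = 1 and s = (2/7)/(5/13) = 26/35.
Mean offspring μ = 30/91 + 2·5/13 = 100/91 > 1 (supercritical), so q < 1. The extinction probability is the smaller root: q = (2/7)/(5/13) = 26/35.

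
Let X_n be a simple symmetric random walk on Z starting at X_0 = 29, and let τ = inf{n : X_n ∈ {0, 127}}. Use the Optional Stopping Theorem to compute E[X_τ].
E[X_τ] = 29

X_n is a martingale and τ is a bounded-mean stopping time (indeed τ is finite a.s. with bounded expectation since the walk is in a bounded region). By the OST, E[X_τ] = E[X_0] = 29. Equivalently: E[X_τ] = 127 · P(hit 127 first) + 0 · P(hit 0 first) = 127 · (29/127) = 29.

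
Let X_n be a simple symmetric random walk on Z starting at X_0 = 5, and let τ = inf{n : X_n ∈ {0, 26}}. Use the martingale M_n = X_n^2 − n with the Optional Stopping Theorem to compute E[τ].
E[τ] = 105

M_n = X_n^2 − n is a martingale (since E[X_{n+1}^2 | F_n] = X_n^2 + 1). By OST (τ has finite mean in a bounded region), E[M_τ] = E[M_0] = X_0^2 − 0 = 5^2 = 25. Also E[M_τ] = E[X_τ^2] − E[τ]. The walk exits at 0 or 26, with P(hit 26 first) = 5/26, so E[X_τ^2] = 26^2 · 5/26 + 0 = 130. Thus E[τ] = E[X_τ^2] − E[M_τ] = 130 − 25 = 105 = 5(26 − 5) = 105.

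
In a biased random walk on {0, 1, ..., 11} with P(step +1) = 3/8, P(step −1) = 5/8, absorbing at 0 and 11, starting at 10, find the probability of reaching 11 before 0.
P(hit 11 before 0) = (1 − (5/3)^10) / (1 − (5/3)^11) = 14559864/24325489

Let u_k denote P(reach 11 before 0 | start at k). Boundary: u_0 = 0, u_11 = 1. Recurrence: u_k = 3/8·u_{k+1} + 5/8·u_{k-1} for 1 ≤ k ≤ 10. Try u_k = A + B·r^k with r = q/p = (5/8)/(3/8) = 5/3. Substitution satisfies the recurrence; boundary conditions give:
  u_k = (1 − r^k) / (1 − r^N) = (1 − (5/3)^10) / (1 − (5/3)^11) = 14559864/24325489.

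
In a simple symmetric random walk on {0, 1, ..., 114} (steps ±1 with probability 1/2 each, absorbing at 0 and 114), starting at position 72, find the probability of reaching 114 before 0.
P(hit 114 before 0) = 72/114 = 12/19

Let u_k = P(hit 114 before 0 | start at k). Then u_0 = 0, u_114 = 1, and u_k = u_{k-1}/2 + u_{k+1}/2 for 1 ≤ k ≤ 113. This harmonic recurrence is solved by u_k = k/114, giving u_72 = 72/114 = 12/19.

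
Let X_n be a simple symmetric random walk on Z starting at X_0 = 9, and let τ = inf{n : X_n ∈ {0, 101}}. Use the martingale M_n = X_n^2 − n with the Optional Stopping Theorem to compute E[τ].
E[τ] = 828

M_n = X_n^2 − n is a martingale (since E[X_{n+1}^2 | F_n] = X_n^2 + 1). By OST (τ has finite mean in a bounded region), E[M_τ] = E[M_0] = X_0^2 − 0 = 9^2 = 81. Also E[M_τ] = E[X_τ^2] − E[τ]. The walk exits at 0 or 101, with P(hit 101 first) = 9/101, so E[X_τ^2] = 101^2 · 9/101 + 0 = 909. Thus E[τ] = E[X_τ^2] − E[M_τ] = 909 − 81 = 828 = 9(101 − 9) = 828.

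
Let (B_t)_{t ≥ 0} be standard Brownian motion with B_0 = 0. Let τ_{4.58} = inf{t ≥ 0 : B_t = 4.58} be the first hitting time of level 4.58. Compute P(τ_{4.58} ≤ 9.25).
P(τ_{4.58} ≤ 9.25) = 2(1 − Φ(4.58/√9.25)) = 2(1 − Φ(1.5059)) ≈ 0.1321

By the reflection principle for standard BM, P(τ_b ≤ t) = 2 · P(B_t ≥ b). Since B_t ~ N(0, t), P(B_t ≥ 4.58) = 1 − Φ(4.58/√t) = 1 − Φ(4.58/√9.25) = 1 − Φ(1.5059) ≈ 0.06605. Doubling: P(τ_{4.58} ≤ 9.25) ≈ 2 · 0.06605 = 0.13210 ≈ 0.1321.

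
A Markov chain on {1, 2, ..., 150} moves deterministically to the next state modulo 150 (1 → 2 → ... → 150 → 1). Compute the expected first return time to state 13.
E[T_13 | X_0 = 13] = 150

The chain cycles deterministically, so starting at state 13 it returns in exactly 150 steps. Equivalently, the stationary distribution is uniform π_j = 1/150 for every state j, so by Kac's formula E[T_13] = 1/π_13 = 150.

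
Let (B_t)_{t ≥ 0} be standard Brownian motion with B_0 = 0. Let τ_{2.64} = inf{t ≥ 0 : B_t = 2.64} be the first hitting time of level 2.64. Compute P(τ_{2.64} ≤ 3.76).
P(τ_{2.64} ≤ 3.76) = 2(1 − Φ(2.64/√3.76)) = 2(1 − Φ(1.3615)) ≈ 0.1734

By the reflection principle for standard BM, P(τ_b ≤ t) = 2 · P(B_t ≥ b). Since B_t ~ N(0, t), P(B_t ≥ 2.64) = 1 − Φ(2.64/√t) = 1 − Φ(2.64/√3.76) = 1 − Φ(1.3615) ≈ 0.08668. Doubling: P(τ_{2.64} ≤ 3.76) ≈ 2 · 0.08668 = 0.17336 ≈ 0.1734.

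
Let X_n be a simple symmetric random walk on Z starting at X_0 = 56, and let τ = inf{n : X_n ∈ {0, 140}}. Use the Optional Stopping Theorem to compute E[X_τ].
E[X_τ] = 56

X_n is a martingale and τ is a bounded-mean stopping time (indeed τ is finite a.s. with bounded expectation since the walk is in a bounded region). By the OST, E[X_τ] = E[X_0] = 56. Equivalently: E[X_τ] = 140 · P(hit 140 first) + 0 · P(hit 0 first) = 140 · (56/140) = 56.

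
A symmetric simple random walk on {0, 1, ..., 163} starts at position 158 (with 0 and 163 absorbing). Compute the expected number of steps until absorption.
E[τ | X_0 = 158] = 790

Let v_k = E[τ | X_0 = k]. Boundary: v_0 = v_163 = 0. Recurrence: v_k = 1 + (v_{k-1} + v_{k+1})/2 for 1 ≤ k ≤ 162. The particular solution to v_k − (v_{k-1} + v_{k+1})/2 = 1 is v_k = −k^2. Adding homogeneous solution A + B k and matching boundaries gives v_k = k (163 − k). Substituting k = 158: v_158 = 158 · 5 = 790.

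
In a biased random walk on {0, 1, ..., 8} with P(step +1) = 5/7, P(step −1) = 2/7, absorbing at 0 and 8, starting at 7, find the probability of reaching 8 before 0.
P(hit 8 before 0) = (1 − (2/5)^7) / (1 − (2/5)^8) = 129995/130123

Let u_k denote P(reach 8 before 0 | start at k). Boundary: u_0 = 0, u_8 = 1. Recurrence: u_k = 5/7·u_{k+1} + 2/7·u_{k-1} for 1 ≤ k ≤ 7. Try u_k = A + B·r^k with r = q/p = (2/7)/(5/7) = 2/5. Substitution satisfies the recurrence; boundary conditions give:
  u_k = (1 − r^k) / (1 − r^N) = (1 − (2/5)^7) / (1 − (2/5)^8) = 129995/130123.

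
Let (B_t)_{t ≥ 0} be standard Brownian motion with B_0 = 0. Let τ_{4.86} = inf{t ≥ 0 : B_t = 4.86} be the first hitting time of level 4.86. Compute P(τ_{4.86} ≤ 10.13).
P(τ_{4.86} ≤ 10.13) = 2(1 − Φ(4.86/√10.13)) = 2(1 − Φ(1.5270)) ≈ 0.1268

By the reflection principle for standard BM, P(τ_b ≤ t) = 2 · P(B_t ≥ b). Since B_t ~ N(0, t), P(B_t ≥ 4.86) = 1 − Φ(4.86/√t) = 1 − Φ(4.86/√10.13) = 1 − Φ(1.5270) ≈ 0.06338. Doubling: P(τ_{4.86} ≤ 10.13) ≈ 2 · 0.06338 = 0.12676 ≈ 0.1268.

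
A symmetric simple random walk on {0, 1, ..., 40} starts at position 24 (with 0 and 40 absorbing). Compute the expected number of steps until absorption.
E[τ | X_0 = 24] = 384

Let v_k = E[τ | X_0 = k]. Boundary: v_0 = v_40 = 0. Recurrence: v_k = 1 + (v_{k-1} + v_{k+1})/2 for 1 ≤ k ≤ 39. The particular solution to v_k − (v_{k-1} + v_{k+1})/2 = 1 is v_k = −k^2. Adding homogeneous solution A + B k and matching boundaries gives v_k = k (40 − k). Substituting k = 24: v_24 = 24 · 16 = 384.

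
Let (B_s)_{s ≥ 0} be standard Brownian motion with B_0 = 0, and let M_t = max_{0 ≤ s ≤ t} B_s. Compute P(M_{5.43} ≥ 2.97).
P(M_{5.43} ≥ 2.97) = 2·P(B_{5.43} ≥ 2.97) = 2(1 − Φ(2.97/√5.43)) ≈ 0.2025

By the reflection principle for Brownian motion, P(M_t ≥ a) = 2 · P(B_t ≥ a) for a ≥ 0. Since B_t ~ N(0, t), P(B_t ≥ 2.97) = 1 − Φ(2.97/√t) = 1 − Φ(2.97/√5.43) = 1 − Φ(1.2745). So
  P(M_{5.43} ≥ 2.97) = 2(1 − Φ(1.2745)) ≈ 0.2025.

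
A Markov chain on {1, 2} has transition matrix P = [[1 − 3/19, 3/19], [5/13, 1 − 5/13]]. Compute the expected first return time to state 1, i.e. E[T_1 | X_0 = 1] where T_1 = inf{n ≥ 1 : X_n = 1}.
E[T_1 | X_0 = 1] = 1/π_1 = 134/95

For an irreducible recurrent Markov chain with stationary distribution π, E[T_i | X_0 = i] = 1/π_i (Kac's formula). Here π_1 = (5/13)/(3/19 + 5/13) = (5/13)/(134/247) = 95/134, so E[T_1 | X_0 = 1] = 1/π_1 = (3/19 + 5/13)/(5/13) = (134/247)/(5/13) = 134/95.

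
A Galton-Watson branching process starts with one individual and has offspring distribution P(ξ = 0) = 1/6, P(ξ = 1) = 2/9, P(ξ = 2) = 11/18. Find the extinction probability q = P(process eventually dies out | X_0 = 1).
q = 3/11

The pgf is f(s) = 1/6 + 2/9·s + 11/18·s². The extinction probability q is the smallest fixed point of f in [0, 1]. Setting s = f(s):
  11/18·s² + (2/9 − 1)·s + 1/6 = 0
  11/18·s² − (1/6 + 11/18)·s + 1/6 = 0
which factors as (s − 1)·(11/18·s − 1/6) = 0, giving roots s = 1 and s = (1/6)/(11/18) = 3/11.
Mean offspring μ = 2/9 + 2·11/18 = 13/9 > 1 (supercritical), so q < 1. The extinction probability is the smaller root: q = (1/6)/(11/18) = 3/11.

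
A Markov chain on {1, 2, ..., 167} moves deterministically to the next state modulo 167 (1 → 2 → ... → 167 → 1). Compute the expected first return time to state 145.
E[T_145 | X_0 = 145] = 167

The chain cycles deterministically, so starting at state 145 it returns in exactly 167 steps. Equivalently, the stationary distribution is uniform π_j = 1/167 for every state j, so by Kac's formula E[T_145] = 1/π_145 = 167.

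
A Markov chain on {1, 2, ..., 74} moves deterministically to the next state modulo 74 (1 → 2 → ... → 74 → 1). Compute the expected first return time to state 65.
E[T_65 | X_0 = 65] = 74

The chain cycles deterministically, so starting at state 65 it returns in exactly 74 steps. Equivalently, the stationary distribution is uniform π_j = 1/74 for every state j, so by Kac's formula E[T_65] = 1/π_65 = 74.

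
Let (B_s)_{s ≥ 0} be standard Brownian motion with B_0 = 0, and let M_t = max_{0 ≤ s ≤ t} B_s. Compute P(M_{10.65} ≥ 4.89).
P(M_{10.65} ≥ 4.89) = 2·P(B_{10.65} ≥ 4.89) = 2(1 − Φ(4.89/√10.65)) ≈ 0.1340

By the reflection principle for Brownian motion, P(M_t ≥ a) = 2 · P(B_t ≥ a) for a ≥ 0. Since B_t ~ N(0, t), P(B_t ≥ 4.89) = 1 − Φ(4.89/√t) = 1 − Φ(4.89/√10.65) = 1 − Φ(1.4984). So
  P(M_{10.65} ≥ 4.89) = 2(1 − Φ(1.4984)) ≈ 0.1340.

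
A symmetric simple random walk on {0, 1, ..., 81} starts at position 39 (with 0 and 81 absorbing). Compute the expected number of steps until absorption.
E[τ | X_0 = 39] = 1638

Let v_k = E[τ | X_0 = k]. Boundary: v_0 = v_81 = 0. Recurrence: v_k = 1 + (v_{k-1} + v_{k+1})/2 for 1 ≤ k ≤ 80. The particular solution to v_k − (v_{k-1} + v_{k+1})/2 = 1 is v_k = −k^2. Adding homogeneous solution A + B k and matching boundaries gives v_k = k (81 − k). Substituting k = 39: v_39 = 39 · 42 = 1638.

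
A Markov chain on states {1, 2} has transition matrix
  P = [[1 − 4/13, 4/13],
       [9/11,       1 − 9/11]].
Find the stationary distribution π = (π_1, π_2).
π_1 = 117/161, π_2 = 44/161

Solve πP = π with π_1 + π_2 = 1. From πP = π: π_1 · (1 − 4/13) + π_2 · 9/11 = π_1 ⇒ π_2 · 9/11 = π_1 · 4/13 ⇒ π_2/π_1 = (4/13)/(9/11) = 44/117. Together with π_1 + π_2 = 1:
  π_1 = (9/11)/(4/13 + 9/11) = (9/11)/(161/143) = 117/161,
  π_2 = (4/13)/(4/13 + 9/11) = (4/13)/(161/143) = 44/161.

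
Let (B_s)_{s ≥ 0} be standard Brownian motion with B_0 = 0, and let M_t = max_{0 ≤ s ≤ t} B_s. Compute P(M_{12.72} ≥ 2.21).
P(M_{12.72} ≥ 2.21) = 2·P(B_{12.72} ≥ 2.21) = 2(1 − Φ(2.21/√12.72)) ≈ 0.5355

By the reflection principle for Brownian motion, P(M_t ≥ a) = 2 · P(B_t ≥ a) for a ≥ 0. Since B_t ~ N(0, t), P(B_t ≥ 2.21) = 1 − Φ(2.21/√t) = 1 − Φ(2.21/√12.72) = 1 − Φ(0.6197). So
  P(M_{12.72} ≥ 2.21) = 2(1 − Φ(0.6197)) ≈ 0.5355.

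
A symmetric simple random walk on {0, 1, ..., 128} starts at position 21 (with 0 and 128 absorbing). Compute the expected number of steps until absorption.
E[τ | X_0 = 21] = 2247

Let v_k = E[τ | X_0 = k]. Boundary: v_0 = v_128 = 0. Recurrence: v_k = 1 + (v_{k-1} + v_{k+1})/2 for 1 ≤ k ≤ 127. The particular solution to v_k − (v_{k-1} + v_{k+1})/2 = 1 is v_k = −k^2. Adding homogeneous solution A + B k and matching boundaries gives v_k = k (128 − k). Substituting k = 21: v_21 = 21 · 107 = 2247.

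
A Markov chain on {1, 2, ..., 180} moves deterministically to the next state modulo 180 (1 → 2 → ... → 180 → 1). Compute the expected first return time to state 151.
E[T_151 | X_0 = 151] = 180

The chain cycles deterministically, so starting at state 151 it returns in exactly 180 steps. Equivalently, the stationary distribution is uniform π_j = 1/180 for every state j, so by Kac's formula E[T_151] = 1/π_151 = 180.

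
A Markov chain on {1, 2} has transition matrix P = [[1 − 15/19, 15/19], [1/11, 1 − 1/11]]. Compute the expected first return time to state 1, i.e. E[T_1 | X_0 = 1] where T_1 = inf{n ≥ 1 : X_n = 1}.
E[T_1 | X_0 = 1] = 1/π_1 = 184/19

For an irreducible recurrent Markov chain with stationary distribution π, E[T_i | X_0 = i] = 1/π_i (Kac's formula). Here π_1 = (1/11)/(15/19 + 1/11) = (1/11)/(184/209) = 19/184, so E[T_1 | X_0 = 1] = 1/π_1 = (15/19 + 1/11)/(1/11) = (184/209)/(1/11) = 184/19.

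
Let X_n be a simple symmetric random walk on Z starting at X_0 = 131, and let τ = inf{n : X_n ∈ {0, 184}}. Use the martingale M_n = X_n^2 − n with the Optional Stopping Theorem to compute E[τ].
E[τ] = 6943

M_n = X_n^2 − n is a martingale (since E[X_{n+1}^2 | F_n] = X_n^2 + 1). By OST (τ has finite mean in a bounded region), E[M_τ] = E[M_0] = X_0^2 − 0 = 131^2 = 17161. Also E[M_τ] = E[X_τ^2] − E[τ]. The walk exits at 0 or 184, with P(hit 184 first) = 131/184, so E[X_τ^2] = 184^2 · 131/184 + 0 = 24104. Thus E[τ] = E[X_τ^2] − E[M_τ] = 24104 − 17161 = 6943 = 131(184 − 131) = 6943.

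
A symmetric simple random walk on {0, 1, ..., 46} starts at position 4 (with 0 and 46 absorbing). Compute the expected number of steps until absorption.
E[τ | X_0 = 4] = 168

Let v_k = E[τ | X_0 = k]. Boundary: v_0 = v_46 = 0. Recurrence: v_k = 1 + (v_{k-1} + v_{k+1})/2 for 1 ≤ k ≤ 45. The particular solution to v_k − (v_{k-1} + v_{k+1})/2 = 1 is v_k = −k^2. Adding homogeneous solution A + B k and matching boundaries gives v_k = k (46 − k). Substituting k = 4: v_4 = 4 · 42 = 168.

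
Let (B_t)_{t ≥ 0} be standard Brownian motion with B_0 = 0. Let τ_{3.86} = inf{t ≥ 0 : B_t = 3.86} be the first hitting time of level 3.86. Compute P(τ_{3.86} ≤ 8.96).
P(τ_{3.86} ≤ 8.96) = 2(1 − Φ(3.86/√8.96)) = 2(1 − Φ(1.2895)) ≈ 0.1972

By the reflection principle for standard BM, P(τ_b ≤ t) = 2 · P(B_t ≥ b). Since B_t ~ N(0, t), P(B_t ≥ 3.86) = 1 − Φ(3.86/√t) = 1 − Φ(3.86/√8.96) = 1 − Φ(1.2895) ≈ 0.09861. Doubling: P(τ_{3.86} ≤ 8.96) ≈ 2 · 0.09861 = 0.19722 ≈ 0.1972.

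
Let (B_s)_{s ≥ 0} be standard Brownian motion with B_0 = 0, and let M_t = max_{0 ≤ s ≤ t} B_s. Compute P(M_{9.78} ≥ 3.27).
P(M_{9.78} ≥ 3.27) = 2·P(B_{9.78} ≥ 3.27) = 2(1 − Φ(3.27/√9.78)) ≈ 0.2957

By the reflection principle for Brownian motion, P(M_t ≥ a) = 2 · P(B_t ≥ a) for a ≥ 0. Since B_t ~ N(0, t), P(B_t ≥ 3.27) = 1 − Φ(3.27/√t) = 1 − Φ(3.27/√9.78) = 1 − Φ(1.0456). So
  P(M_{9.78} ≥ 3.27) = 2(1 − Φ(1.0456)) ≈ 0.2957.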